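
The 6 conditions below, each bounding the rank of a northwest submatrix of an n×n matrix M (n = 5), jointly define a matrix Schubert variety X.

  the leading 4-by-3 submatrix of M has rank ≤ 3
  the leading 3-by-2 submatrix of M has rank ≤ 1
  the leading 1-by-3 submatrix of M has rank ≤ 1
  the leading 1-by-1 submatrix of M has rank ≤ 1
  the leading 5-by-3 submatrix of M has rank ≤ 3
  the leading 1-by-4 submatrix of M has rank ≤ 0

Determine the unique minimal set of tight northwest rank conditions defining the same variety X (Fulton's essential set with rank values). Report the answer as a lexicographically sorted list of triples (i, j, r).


The tightest implied rank at each (i,j), from the 6 conditions:

  i=1: 0 | 0 | 0 | 0 | 1
  i=2: 1 | 1 | 1 | 1 | 2
  i=3: 1 | 1 | 2 | 2 | 3
  i=4: 1 | 2 | 3 | 3 | 4
  i=5: 1 | 2 | 3 | 4 | 5

giving w = (5, 1, 3, 2, 4) via Δ²R.

D(w) has 5 cells with 2 SE-corners; essential set:

[(1, 4, 0), (3, 2, 1)]


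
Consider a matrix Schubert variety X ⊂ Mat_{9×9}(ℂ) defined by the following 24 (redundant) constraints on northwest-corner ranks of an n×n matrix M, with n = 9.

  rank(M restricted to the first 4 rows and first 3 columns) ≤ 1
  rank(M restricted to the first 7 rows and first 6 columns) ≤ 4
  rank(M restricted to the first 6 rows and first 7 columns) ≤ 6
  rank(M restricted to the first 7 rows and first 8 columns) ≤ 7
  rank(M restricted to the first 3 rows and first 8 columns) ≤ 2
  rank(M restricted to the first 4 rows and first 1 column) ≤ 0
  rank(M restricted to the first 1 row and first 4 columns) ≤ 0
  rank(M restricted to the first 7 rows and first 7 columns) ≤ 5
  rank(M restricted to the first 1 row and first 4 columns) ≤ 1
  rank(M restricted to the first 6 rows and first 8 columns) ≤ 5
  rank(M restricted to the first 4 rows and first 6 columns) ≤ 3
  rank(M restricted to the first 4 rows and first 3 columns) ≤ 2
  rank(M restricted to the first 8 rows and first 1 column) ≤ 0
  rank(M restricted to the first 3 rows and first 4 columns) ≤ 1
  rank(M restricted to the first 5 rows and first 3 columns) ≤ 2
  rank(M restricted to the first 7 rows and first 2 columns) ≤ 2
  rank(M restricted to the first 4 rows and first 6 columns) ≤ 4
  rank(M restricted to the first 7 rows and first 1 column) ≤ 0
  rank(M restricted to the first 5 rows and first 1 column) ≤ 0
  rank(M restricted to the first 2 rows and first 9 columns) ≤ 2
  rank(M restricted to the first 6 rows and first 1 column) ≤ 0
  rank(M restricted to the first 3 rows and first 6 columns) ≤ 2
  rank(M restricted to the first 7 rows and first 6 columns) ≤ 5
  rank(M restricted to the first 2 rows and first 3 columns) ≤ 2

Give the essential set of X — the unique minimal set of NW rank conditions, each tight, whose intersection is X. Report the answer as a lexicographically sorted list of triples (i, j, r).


Rank table r_w(9×9) implied by the 24 constraints:

  row 1: 0 | 0 | 0 | 0 | 1 | 1 | 1 | 1 | 1
  row 2: 0 | 1 | 1 | 1 | 2 | 2 | 2 | 2 | 2
  row 3: 0 | 1 | 1 | 1 | 2 | 2 | 2 | 2 | 3
  row 4: 0 | 1 | 1 | 2 | 3 | 3 | 3 | 3 | 4
  row 5: 0 | 1 | 2 | 3 | 4 | 4 | 4 | 4 | 5
  row 6: 0 | 1 | 2 | 3 | 4 | 4 | 5 | 5 | 6
  row 7: 0 | 1 | 2 | 3 | 4 | 4 | 5 | 6 | 7
  row 8: 0 | 1 | 2 | 3 | 4 | 5 | 6 | 7 | 8
  row 9: 1 | 2 | 3 | 4 | 5 | 6 | 7 | 8 | 9

the unique w with this rank table is (5, 2, 9, 4, 3, 7, 8, 6, 1).

D(w) has 19 cells with 6 SE-corners; essential set:

[(1, 4, 0), (3, 4, 1), (3, 8, 2), (4, 3, 1), (7, 6, 4), (8, 1, 0)]


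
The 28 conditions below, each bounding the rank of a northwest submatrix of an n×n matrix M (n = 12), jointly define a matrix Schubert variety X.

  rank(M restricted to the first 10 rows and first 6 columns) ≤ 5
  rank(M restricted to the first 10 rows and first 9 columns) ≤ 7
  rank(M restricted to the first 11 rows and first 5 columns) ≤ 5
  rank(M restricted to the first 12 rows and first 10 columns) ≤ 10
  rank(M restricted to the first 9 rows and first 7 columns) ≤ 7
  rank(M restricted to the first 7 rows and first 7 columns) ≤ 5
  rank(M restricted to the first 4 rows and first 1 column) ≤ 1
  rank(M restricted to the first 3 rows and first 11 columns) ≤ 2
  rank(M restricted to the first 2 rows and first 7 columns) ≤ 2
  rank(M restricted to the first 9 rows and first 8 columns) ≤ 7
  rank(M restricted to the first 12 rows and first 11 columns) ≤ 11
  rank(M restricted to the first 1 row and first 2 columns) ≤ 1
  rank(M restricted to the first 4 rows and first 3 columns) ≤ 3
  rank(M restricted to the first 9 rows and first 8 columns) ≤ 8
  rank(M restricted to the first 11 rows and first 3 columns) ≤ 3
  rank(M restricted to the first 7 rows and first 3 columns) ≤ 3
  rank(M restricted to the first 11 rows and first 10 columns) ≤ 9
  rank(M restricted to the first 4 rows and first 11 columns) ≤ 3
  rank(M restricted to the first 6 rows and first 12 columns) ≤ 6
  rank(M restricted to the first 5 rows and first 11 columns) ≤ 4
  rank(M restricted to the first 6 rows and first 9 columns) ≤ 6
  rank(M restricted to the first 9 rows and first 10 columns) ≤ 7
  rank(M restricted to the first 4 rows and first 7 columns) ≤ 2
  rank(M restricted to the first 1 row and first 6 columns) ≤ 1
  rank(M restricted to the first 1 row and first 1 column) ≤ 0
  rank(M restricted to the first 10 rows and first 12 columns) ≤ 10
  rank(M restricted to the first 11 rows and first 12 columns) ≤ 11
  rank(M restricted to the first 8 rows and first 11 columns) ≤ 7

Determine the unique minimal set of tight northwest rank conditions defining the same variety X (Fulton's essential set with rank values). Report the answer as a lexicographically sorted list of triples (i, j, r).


Propagating the 28 rank bounds to every northwest block:

  R[1]: 0 | 1 | 1 | 1 | 1 | 1 | 1 | 1 | 1 | 1 | 1 | 1
  R[2]: 1 | 2 | 2 | 2 | 2 | 2 | 2 | 2 | 2 | 2 | 2 | 2
  R[3]: 1 | 2 | 2 | 2 | 2 | 2 | 2 | 2 | 2 | 2 | 2 | 3
  R[4]: 1 | 2 | 2 | 2 | 2 | 2 | 2 | 3 | 3 | 3 | 3 | 4
  R[5]: 1 | 2 | 3 | 3 | 3 | 3 | 3 | 4 | 4 | 4 | 4 | 5
  R[6]: 1 | 2 | 3 | 4 | 4 | 4 | 4 | 5 | 5 | 5 | 5 | 6
  R[7]: 1 | 2 | 3 | 4 | 5 | 5 | 5 | 6 | 6 | 6 | 6 | 7
  R[8]: 1 | 2 | 3 | 4 | 5 | 5 | 6 | 7 | 7 | 7 | 7 | 8
  R[9]: 1 | 2 | 3 | 4 | 5 | 5 | 6 | 7 | 7 | 7 | 8 | 9
  R[10]: 1 | 2 | 3 | 4 | 5 | 5 | 6 | 7 | 7 | 8 | 9 | 10
  R[11]: 1 | 2 | 3 | 4 | 5 | 6 | 7 | 8 | 8 | 9 | 10 | 11
  R[12]: 1 | 2 | 3 | 4 | 5 | 6 | 7 | 8 | 9 | 10 | 11 | 12

giving w = (2, 1, 12, 8, 3, 4, 5, 7, 11, 10, 6, 9) via Δ²R.

Fulton essential set (6 of the 21 Rothe cells):

[(1, 1, 0), (3, 11, 2), (4, 7, 2), (9, 10, 7), (10, 6, 5), (10, 9, 7)]


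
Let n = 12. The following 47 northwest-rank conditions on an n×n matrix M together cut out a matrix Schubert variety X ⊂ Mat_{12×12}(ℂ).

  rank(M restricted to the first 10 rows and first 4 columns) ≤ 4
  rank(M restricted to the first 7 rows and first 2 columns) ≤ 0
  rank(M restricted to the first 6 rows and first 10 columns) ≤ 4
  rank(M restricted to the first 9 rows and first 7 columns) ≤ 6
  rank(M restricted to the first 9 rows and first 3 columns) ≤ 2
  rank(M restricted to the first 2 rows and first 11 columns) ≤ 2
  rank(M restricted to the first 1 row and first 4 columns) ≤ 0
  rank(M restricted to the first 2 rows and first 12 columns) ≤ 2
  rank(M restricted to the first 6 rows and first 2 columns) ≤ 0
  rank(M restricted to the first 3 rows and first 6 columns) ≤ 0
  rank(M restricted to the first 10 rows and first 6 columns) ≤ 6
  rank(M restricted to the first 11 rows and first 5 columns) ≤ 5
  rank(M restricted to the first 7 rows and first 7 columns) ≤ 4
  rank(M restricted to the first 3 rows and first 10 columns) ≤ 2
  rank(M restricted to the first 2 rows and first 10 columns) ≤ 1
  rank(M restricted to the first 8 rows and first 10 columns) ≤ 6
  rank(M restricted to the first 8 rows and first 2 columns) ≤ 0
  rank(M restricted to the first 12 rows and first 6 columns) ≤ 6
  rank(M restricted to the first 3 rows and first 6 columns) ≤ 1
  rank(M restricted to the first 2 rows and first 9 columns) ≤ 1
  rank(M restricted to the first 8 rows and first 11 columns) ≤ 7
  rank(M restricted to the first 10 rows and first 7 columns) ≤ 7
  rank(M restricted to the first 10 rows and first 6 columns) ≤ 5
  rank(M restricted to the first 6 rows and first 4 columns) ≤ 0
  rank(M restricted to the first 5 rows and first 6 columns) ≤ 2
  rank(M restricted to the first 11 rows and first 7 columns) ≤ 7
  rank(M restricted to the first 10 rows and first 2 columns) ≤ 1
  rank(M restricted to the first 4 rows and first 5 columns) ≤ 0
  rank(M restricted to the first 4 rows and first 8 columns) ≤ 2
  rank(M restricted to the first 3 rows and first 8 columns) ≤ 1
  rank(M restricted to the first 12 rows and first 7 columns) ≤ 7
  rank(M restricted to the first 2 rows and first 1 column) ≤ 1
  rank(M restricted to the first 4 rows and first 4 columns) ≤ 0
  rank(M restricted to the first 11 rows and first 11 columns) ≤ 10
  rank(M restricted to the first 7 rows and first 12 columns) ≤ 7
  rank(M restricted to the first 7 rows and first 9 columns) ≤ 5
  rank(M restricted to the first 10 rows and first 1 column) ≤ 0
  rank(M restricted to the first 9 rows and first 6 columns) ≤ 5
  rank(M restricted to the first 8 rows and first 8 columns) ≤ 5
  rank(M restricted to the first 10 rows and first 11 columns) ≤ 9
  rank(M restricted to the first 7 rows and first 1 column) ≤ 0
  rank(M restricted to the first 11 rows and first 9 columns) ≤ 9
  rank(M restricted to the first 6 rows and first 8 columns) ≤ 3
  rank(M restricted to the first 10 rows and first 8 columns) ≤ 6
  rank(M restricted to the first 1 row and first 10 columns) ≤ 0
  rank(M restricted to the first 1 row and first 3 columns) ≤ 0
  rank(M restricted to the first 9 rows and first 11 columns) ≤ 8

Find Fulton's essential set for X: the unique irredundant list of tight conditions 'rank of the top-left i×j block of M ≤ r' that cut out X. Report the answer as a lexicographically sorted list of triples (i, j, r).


Propagating the 47 rank bounds to every northwest block:

  0  0  0  0  0  0  0  0  0  0  1  1
  0  0  0  0  0  0  1  1  1  1  2  2
  0  0  0  0  0  0  1  1  2  2  3  3
  0  0  0  0  0  1  2  2  3  3  4  4
  0  0  0  0  1  2  3  3  4  4  5  5
  0  0  0  0  1  2  3  3  4  4  5  6
  0  0  1  1  2  3  4  4  5  5  6  7
  0  0  1  2  3  4  5  5  6  6  7  8
  0  1  2  3  4  5  6  6  7  7  8  9
  0  1  2  3  4  5  6  6  7  8  9  10
  1  2  3  4  5  6  7  7  8  9  10  11
  1  2  3  4  5  6  7  8  9  10  11  12

the unique w with this rank table is (11, 7, 9, 6, 5, 12, 3, 4, 2, 10, 1, 8).

|D(w)|=45, |Ess(w)|=10:

[(1, 10, 0), (3, 6, 0), (3, 8, 1), (4, 5, 0), (6, 4, 0), (6, 8, 3), (6, 10, 4), (8, 2, 0), (10, 1, 0), (10, 8, 6)]


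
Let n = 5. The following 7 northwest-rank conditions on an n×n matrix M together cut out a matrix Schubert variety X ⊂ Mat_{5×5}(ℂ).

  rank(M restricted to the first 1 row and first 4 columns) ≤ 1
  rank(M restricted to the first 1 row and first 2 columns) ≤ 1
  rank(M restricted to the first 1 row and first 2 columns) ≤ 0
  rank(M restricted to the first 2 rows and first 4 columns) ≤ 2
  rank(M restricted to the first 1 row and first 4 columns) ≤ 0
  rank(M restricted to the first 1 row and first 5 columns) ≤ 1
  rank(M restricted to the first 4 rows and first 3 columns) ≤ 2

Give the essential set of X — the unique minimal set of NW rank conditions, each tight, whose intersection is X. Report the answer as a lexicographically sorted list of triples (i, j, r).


Rank table r_w(5×5) implied by the 7 constraints:

  R[1]: 0 | 0 | 0 | 0 | 1
  R[2]: 1 | 1 | 1 | 1 | 2
  R[3]: 1 | 2 | 2 | 2 | 3
  R[4]: 1 | 2 | 2 | 3 | 4
  R[5]: 1 | 2 | 3 | 4 | 5

hence w(1..5) = (5, 1, 2, 4, 3).

D(w) has 5 cells with 2 SE-corners; essential set:

[(1, 4, 0), (4, 3, 2)]


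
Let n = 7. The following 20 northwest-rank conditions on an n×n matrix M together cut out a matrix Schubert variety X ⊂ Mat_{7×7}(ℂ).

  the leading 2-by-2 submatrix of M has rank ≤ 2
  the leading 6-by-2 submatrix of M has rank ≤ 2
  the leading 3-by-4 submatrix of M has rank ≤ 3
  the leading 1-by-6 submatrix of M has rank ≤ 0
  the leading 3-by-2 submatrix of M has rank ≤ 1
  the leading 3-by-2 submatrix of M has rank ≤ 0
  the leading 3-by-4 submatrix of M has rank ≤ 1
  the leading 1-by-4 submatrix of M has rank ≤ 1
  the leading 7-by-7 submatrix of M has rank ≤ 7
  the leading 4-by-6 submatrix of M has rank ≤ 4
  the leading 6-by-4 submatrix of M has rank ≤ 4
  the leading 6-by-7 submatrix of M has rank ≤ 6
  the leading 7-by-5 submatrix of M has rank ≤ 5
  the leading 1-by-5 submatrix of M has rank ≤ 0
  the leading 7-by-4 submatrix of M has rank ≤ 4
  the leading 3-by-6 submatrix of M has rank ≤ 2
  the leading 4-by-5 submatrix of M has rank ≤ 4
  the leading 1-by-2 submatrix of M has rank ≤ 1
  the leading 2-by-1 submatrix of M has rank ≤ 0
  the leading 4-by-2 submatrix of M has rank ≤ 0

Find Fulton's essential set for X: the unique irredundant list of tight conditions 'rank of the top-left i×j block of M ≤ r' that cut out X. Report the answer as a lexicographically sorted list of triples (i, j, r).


The tightest implied rank at each (i,j), from the 20 conditions:

  R[1]: 0 | 0 | 0 | 0 | 0 | 0 | 1
  R[2]: 0 | 0 | 1 | 1 | 1 | 1 | 2
  R[3]: 0 | 0 | 1 | 1 | 2 | 2 | 3
  R[4]: 0 | 0 | 1 | 2 | 3 | 3 | 4
  R[5]: 1 | 1 | 2 | 3 | 4 | 4 | 5
  R[6]: 1 | 2 | 3 | 4 | 5 | 5 | 6
  R[7]: 1 | 2 | 3 | 4 | 5 | 6 | 7

the unique w with this rank table is (7, 3, 5, 4, 1, 2, 6).

|D(w)|=13, |Ess(w)|=3:

[(1, 6, 0), (3, 4, 1), (4, 2, 0)]


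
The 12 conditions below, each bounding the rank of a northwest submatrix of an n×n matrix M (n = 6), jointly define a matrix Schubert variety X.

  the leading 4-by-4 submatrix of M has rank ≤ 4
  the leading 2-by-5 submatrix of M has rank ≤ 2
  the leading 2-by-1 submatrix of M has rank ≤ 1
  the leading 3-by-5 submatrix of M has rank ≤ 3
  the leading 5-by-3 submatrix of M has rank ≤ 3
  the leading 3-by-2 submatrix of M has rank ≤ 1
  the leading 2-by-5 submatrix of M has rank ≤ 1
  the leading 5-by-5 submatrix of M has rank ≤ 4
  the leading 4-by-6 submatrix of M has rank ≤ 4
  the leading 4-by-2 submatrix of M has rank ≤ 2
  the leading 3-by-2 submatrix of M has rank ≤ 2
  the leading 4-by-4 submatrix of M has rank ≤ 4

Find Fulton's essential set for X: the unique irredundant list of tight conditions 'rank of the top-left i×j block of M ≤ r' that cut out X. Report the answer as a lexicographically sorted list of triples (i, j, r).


Reconstructing r_w from the 12 given conditions:

  i=1: 1  1  1  1  1  1
  i=2: 1  1  1  1  1  2
  i=3: 1  1  2  2  2  3
  i=4: 1  2  3  3  3  4
  i=5: 1  2  3  4  4  5
  i=6: 1  2  3  4  5  6

giving w = (1, 6, 3, 2, 4, 5) via Δ²R.

D(w) has 5 cells with 2 SE-corners; essential set:

[(2, 5, 1), (3, 2, 1)]


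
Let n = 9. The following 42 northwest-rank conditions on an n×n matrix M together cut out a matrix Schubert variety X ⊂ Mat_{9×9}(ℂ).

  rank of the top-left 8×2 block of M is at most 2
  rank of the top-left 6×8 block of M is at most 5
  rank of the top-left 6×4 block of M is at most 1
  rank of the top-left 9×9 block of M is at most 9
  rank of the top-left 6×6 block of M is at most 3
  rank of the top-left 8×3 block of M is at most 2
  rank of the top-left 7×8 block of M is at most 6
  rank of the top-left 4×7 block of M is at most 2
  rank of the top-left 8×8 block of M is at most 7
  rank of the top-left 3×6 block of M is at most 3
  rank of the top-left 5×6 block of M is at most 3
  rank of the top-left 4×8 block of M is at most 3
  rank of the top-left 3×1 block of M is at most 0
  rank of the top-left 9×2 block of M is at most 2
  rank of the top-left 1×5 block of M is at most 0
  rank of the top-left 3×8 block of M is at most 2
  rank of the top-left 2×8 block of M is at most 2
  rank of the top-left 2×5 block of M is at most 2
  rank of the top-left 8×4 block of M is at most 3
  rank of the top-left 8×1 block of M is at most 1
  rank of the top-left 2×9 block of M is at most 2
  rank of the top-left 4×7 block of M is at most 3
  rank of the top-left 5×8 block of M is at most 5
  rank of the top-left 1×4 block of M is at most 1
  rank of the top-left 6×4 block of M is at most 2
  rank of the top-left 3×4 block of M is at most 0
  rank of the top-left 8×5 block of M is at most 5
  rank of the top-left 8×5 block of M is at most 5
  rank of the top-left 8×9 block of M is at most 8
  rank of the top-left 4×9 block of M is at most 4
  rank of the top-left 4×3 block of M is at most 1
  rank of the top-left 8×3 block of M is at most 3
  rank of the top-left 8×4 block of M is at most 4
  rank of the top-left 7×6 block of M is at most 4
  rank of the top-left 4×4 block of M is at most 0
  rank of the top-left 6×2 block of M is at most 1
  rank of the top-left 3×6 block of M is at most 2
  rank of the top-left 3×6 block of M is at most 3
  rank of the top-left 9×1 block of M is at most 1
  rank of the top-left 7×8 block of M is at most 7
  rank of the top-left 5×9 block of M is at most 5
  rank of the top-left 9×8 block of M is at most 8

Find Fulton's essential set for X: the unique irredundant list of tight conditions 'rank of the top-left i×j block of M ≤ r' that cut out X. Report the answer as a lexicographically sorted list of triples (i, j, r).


Computing R[i][j] = min implied NW-rank bound (n=9, 42 conditions):

  0, 0, 0, 0, 0, 1, 1, 1, 1
  0, 0, 0, 0, 1, 2, 2, 2, 2
  0, 0, 0, 0, 1, 2, 2, 2, 3
  0, 0, 0, 0, 1, 2, 2, 3, 4
  1, 1, 1, 1, 2, 3, 3, 4, 5
  1, 1, 1, 1, 2, 3, 4, 5, 6
  1, 2, 2, 2, 3, 4, 5, 6, 7
  1, 2, 2, 3, 4, 5, 6, 7, 8
  1, 2, 3, 4, 5, 6, 7, 8, 9

so w = (6, 5, 9, 8, 1, 7, 2, 4, 3).

6 SE-corners of the 24-cell Rothe diagram give Ess(w):

[(1, 5, 0), (3, 8, 2), (4, 4, 0), (4, 7, 2), (6, 4, 1), (8, 3, 2)]


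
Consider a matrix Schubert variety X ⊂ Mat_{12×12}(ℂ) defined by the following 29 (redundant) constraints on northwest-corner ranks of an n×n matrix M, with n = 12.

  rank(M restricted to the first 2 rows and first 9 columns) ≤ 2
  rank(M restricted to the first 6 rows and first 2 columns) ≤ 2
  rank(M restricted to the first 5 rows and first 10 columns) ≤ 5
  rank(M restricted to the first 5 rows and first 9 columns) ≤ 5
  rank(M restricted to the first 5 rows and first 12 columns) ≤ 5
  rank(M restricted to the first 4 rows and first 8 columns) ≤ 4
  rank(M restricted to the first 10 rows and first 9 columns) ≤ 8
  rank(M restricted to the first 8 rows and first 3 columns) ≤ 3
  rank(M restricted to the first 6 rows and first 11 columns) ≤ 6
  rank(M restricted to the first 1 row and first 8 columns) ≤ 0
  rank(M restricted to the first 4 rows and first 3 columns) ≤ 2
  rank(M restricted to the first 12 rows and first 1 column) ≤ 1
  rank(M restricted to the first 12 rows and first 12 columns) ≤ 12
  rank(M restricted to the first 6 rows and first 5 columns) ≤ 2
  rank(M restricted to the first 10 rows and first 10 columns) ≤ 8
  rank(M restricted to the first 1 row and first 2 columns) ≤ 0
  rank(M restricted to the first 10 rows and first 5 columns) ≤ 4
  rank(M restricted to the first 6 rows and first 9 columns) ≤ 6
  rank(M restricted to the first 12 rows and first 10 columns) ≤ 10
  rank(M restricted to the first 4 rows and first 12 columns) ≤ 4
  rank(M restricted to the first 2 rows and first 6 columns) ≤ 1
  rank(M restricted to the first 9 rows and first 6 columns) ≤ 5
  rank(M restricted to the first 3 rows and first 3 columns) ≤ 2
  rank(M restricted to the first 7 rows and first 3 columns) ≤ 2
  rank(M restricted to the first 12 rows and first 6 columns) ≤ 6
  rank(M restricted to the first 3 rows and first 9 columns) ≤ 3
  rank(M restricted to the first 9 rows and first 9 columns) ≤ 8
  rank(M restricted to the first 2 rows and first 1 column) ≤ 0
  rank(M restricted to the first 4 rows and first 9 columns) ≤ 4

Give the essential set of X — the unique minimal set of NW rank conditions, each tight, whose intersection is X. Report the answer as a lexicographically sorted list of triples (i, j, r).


Computing R[i][j] = min implied NW-rank bound (n=12, 29 conditions):

  R[1]: 0  0  0  0  0  0  0  0  1  1  1  1
  R[2]: 0  1  1  1  1  1  1  1  2  2  2  2
  R[3]: 1  2  2  2  2  2  2  2  3  3  3  3
  R[4]: 1  2  2  2  2  3  3  3  4  4  4  4
  R[5]: 1  2  2  2  2  3  4  4  5  5  5  5
  R[6]: 1  2  2  2  2  3  4  5  6  6  6  6
  R[7]: 1  2  2  3  3  4  5  6  7  7  7  7
  R[8]: 1  2  3  4  4  5  6  7  8  8  8  8
  R[9]: 1  2  3  4  4  5  6  7  8  8  9  9
  R[10]: 1  2  3  4  4  5  6  7  8  8  9  10
  R[11]: 1  2  3  4  5  6  7  8  9  9  10  11
  R[12]: 1  2  3  4  5  6  7  8  9  10  11  12

second differences of R give the permutation w = (9, 2, 1, 6, 7, 8, 4, 3, 11, 12, 5, 10).

|D(w)|=23, |Ess(w)|=6:

[(1, 8, 0), (2, 1, 0), (6, 5, 2), (7, 3, 2), (10, 5, 4), (10, 10, 8)]


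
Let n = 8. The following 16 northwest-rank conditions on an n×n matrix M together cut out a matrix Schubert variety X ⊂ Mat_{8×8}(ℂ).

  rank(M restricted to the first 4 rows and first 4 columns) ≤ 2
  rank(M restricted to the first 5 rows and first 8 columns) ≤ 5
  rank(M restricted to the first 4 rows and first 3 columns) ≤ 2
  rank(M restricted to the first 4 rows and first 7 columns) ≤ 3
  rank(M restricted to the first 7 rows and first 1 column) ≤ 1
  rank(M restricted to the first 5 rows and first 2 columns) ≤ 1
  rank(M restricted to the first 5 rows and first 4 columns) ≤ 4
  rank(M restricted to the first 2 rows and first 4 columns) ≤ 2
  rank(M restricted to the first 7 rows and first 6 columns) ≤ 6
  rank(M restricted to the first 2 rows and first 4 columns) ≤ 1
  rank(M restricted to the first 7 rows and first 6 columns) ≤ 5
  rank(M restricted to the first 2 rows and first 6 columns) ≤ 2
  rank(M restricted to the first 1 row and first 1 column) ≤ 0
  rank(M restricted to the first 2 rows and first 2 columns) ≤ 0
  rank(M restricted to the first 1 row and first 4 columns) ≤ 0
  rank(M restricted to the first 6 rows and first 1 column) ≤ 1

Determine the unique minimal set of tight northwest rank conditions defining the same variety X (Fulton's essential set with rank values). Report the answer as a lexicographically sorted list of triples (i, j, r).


Computing R[i][j] = min implied NW-rank bound (n=8, 16 conditions):

  i=1: 0, 0, 0, 0, 1, 1, 1, 1
  i=2: 0, 0, 1, 1, 2, 2, 2, 2
  i=3: 1, 1, 2, 2, 3, 3, 3, 3
  i=4: 1, 1, 2, 2, 3, 3, 3, 4
  i=5: 1, 1, 2, 3, 4, 4, 4, 5
  i=6: 1, 2, 3, 4, 5, 5, 5, 6
  i=7: 1, 2, 3, 4, 5, 5, 6, 7
  i=8: 1, 2, 3, 4, 5, 6, 7, 8

hence w(1..8) = (5, 3, 1, 8, 4, 2, 7, 6).

Rothe diagram D(w) (12 cells), 6 SE-corners (essential conditions):

[(1, 4, 0), (2, 2, 0), (4, 4, 2), (4, 7, 3), (5, 2, 1), (7, 6, 5)]


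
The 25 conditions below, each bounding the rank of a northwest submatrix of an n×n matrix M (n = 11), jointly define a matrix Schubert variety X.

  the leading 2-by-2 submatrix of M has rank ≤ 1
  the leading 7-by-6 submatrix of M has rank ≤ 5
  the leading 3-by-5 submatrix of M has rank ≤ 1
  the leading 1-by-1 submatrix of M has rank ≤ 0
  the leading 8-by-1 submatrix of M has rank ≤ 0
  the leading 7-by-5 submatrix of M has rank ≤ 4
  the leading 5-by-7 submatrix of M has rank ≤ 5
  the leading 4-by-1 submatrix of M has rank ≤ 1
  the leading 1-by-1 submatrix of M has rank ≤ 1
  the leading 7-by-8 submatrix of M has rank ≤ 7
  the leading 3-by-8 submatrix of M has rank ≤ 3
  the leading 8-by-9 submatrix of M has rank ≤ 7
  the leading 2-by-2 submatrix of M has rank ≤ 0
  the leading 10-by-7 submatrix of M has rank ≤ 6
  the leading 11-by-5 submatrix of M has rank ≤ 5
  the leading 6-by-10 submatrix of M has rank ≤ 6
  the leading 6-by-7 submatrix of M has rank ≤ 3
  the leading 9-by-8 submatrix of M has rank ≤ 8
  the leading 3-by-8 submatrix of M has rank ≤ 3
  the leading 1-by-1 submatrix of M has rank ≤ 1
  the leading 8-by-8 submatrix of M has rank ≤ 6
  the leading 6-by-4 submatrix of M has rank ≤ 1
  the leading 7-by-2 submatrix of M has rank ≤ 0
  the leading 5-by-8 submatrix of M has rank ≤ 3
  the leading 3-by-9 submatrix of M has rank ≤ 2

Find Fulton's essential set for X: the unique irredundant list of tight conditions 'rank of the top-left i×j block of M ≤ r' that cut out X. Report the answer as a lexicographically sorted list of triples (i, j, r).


Reconstructing r_w from the 25 given conditions:

  0 | 0 | 1 | 1 | 1 | 1 | 1 | 1 | 1 | 1 | 1
  0 | 0 | 1 | 1 | 1 | 2 | 2 | 2 | 2 | 2 | 2
  0 | 0 | 1 | 1 | 1 | 2 | 2 | 2 | 2 | 3 | 3
  0 | 0 | 1 | 1 | 2 | 3 | 3 | 3 | 3 | 4 | 4
  0 | 0 | 1 | 1 | 2 | 3 | 3 | 3 | 4 | 5 | 5
  0 | 0 | 1 | 1 | 2 | 3 | 3 | 4 | 5 | 6 | 6
  0 | 0 | 1 | 2 | 3 | 4 | 4 | 5 | 6 | 7 | 7
  0 | 1 | 2 | 3 | 4 | 5 | 5 | 6 | 7 | 8 | 8
  1 | 2 | 3 | 4 | 5 | 6 | 6 | 7 | 8 | 9 | 9
  1 | 2 | 3 | 4 | 5 | 6 | 6 | 7 | 8 | 9 | 10
  1 | 2 | 3 | 4 | 5 | 6 | 7 | 8 | 9 | 10 | 11

giving w = (3, 6, 10, 5, 9, 8, 4, 2, 1, 11, 7) via Δ²R.

Fulton essential set (8 of the 29 Rothe cells):

[(3, 5, 1), (3, 9, 2), (5, 8, 3), (6, 4, 1), (6, 7, 3), (7, 2, 0), (8, 1, 0), (10, 7, 6)]


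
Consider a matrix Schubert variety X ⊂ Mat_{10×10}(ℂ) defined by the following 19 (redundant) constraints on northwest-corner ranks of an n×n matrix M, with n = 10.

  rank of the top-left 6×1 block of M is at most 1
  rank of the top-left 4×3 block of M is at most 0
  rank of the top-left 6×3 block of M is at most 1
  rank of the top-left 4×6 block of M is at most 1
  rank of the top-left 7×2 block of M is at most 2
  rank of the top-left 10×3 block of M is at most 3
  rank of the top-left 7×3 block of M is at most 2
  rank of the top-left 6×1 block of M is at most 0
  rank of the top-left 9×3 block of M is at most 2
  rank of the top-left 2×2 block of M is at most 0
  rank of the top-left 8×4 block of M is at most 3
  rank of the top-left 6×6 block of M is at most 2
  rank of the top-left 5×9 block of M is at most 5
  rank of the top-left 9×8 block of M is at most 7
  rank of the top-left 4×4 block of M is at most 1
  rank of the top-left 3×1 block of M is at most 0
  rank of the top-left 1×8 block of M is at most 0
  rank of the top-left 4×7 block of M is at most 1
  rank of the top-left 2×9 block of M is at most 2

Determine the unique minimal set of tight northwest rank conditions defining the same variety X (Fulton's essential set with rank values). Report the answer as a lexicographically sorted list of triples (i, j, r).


Computing R[i][j] = min implied NW-rank bound (n=10, 19 conditions):

  i=1: 0 0 0 0 0 0 0 0 1 1
  i=2: 0 0 0 1 1 1 1 1 2 2
  i=3: 0 0 0 1 1 1 1 2 3 3
  i=4: 0 0 0 1 1 1 1 2 3 4
  i=5: 0 1 1 2 2 2 2 3 4 5
  i=6: 0 1 1 2 2 2 3 4 5 6
  i=7: 1 2 2 3 3 3 4 5 6 7
  i=8: 1 2 2 3 4 4 5 6 7 8
  i=9: 1 2 2 3 4 5 6 7 8 9
  i=10: 1 2 3 4 5 6 7 8 9 10

hence w(1..10) = (9, 4, 8, 10, 2, 7, 1, 5, 6, 3).

ℓ(w)=30; the 7 essential cells (i,j,r):

[(1, 8, 0), (4, 3, 0), (4, 7, 1), (6, 1, 0), (6, 3, 1), (6, 6, 2), (9, 3, 2)]


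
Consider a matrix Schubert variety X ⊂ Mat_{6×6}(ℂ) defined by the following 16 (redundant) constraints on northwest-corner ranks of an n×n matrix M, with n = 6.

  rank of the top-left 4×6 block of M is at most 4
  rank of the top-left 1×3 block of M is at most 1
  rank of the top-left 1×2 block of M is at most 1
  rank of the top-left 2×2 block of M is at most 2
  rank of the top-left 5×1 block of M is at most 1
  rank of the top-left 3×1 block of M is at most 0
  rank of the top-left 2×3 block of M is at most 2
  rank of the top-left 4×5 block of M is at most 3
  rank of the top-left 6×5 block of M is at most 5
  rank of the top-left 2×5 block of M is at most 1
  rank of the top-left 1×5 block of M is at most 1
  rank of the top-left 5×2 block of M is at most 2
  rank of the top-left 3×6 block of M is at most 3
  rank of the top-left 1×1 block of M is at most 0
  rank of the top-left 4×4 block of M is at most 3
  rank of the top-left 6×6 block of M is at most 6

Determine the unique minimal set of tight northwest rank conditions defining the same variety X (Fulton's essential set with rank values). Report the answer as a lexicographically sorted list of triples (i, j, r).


Recovering R(i,j) via the rank-extension bound from the 16 conditions:

  row 1: 0 1 1 1 1 1
  row 2: 0 1 1 1 1 2
  row 3: 0 1 2 2 2 3
  row 4: 1 2 3 3 3 4
  row 5: 1 2 3 4 4 5
  row 6: 1 2 3 4 5 6

hence w(1..6) = (2, 6, 3, 1, 4, 5).

Fulton essential set (2 of the 6 Rothe cells):

[(2, 5, 1), (3, 1, 0)]


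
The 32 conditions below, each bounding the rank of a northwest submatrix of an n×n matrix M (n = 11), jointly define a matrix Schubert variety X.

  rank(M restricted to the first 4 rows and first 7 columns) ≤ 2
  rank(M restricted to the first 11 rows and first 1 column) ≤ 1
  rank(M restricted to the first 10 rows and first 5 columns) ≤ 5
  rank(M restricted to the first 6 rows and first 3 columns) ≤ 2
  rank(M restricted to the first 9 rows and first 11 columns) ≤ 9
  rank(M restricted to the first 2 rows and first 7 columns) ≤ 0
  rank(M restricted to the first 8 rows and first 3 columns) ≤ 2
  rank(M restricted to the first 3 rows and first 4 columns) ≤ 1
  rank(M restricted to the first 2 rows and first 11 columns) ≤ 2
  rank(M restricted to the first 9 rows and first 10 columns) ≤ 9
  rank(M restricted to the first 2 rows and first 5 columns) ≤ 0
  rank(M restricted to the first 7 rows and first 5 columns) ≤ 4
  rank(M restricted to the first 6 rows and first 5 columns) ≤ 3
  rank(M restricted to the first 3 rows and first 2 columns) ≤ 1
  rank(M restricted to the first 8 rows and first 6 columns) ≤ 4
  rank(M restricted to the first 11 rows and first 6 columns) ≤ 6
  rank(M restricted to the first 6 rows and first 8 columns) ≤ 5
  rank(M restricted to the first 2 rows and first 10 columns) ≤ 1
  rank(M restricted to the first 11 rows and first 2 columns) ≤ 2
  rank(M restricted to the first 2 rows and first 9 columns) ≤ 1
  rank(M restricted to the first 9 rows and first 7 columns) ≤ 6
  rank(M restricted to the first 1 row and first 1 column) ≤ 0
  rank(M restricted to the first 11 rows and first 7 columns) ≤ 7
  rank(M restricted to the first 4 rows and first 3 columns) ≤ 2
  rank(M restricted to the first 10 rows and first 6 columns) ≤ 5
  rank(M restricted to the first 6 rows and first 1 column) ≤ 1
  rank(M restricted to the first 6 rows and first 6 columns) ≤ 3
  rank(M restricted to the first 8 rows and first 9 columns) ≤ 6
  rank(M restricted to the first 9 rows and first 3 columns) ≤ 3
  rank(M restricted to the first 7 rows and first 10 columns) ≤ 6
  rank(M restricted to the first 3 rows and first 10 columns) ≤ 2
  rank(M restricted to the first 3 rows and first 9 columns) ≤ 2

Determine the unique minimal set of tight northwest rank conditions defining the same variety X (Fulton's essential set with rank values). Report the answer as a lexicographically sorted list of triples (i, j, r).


Rank table r_w(11×11) implied by the 32 constraints:

  R[1]: 0 | 0 | 0 | 0 | 0 | 0 | 0 | 1 | 1 | 1 | 1
  R[2]: 0 | 0 | 0 | 0 | 0 | 0 | 0 | 1 | 1 | 1 | 2
  R[3]: 1 | 1 | 1 | 1 | 1 | 1 | 1 | 2 | 2 | 2 | 3
  R[4]: 1 | 2 | 2 | 2 | 2 | 2 | 2 | 3 | 3 | 3 | 4
  R[5]: 1 | 2 | 2 | 3 | 3 | 3 | 3 | 4 | 4 | 4 | 5
  R[6]: 1 | 2 | 2 | 3 | 3 | 3 | 4 | 5 | 5 | 5 | 6
  R[7]: 1 | 2 | 2 | 3 | 4 | 4 | 5 | 6 | 6 | 6 | 7
  R[8]: 1 | 2 | 2 | 3 | 4 | 4 | 5 | 6 | 6 | 7 | 8
  R[9]: 1 | 2 | 3 | 4 | 5 | 5 | 6 | 7 | 7 | 8 | 9
  R[10]: 1 | 2 | 3 | 4 | 5 | 5 | 6 | 7 | 8 | 9 | 10
  R[11]: 1 | 2 | 3 | 4 | 5 | 6 | 7 | 8 | 9 | 10 | 11

giving w = (8, 11, 1, 2, 4, 7, 5, 10, 3, 9, 6) via Δ²R.

D(w) has 25 cells with 7 SE-corners; essential set:

[(2, 7, 0), (2, 10, 1), (6, 6, 3), (8, 3, 2), (8, 6, 4), (8, 9, 6), (10, 6, 5)]


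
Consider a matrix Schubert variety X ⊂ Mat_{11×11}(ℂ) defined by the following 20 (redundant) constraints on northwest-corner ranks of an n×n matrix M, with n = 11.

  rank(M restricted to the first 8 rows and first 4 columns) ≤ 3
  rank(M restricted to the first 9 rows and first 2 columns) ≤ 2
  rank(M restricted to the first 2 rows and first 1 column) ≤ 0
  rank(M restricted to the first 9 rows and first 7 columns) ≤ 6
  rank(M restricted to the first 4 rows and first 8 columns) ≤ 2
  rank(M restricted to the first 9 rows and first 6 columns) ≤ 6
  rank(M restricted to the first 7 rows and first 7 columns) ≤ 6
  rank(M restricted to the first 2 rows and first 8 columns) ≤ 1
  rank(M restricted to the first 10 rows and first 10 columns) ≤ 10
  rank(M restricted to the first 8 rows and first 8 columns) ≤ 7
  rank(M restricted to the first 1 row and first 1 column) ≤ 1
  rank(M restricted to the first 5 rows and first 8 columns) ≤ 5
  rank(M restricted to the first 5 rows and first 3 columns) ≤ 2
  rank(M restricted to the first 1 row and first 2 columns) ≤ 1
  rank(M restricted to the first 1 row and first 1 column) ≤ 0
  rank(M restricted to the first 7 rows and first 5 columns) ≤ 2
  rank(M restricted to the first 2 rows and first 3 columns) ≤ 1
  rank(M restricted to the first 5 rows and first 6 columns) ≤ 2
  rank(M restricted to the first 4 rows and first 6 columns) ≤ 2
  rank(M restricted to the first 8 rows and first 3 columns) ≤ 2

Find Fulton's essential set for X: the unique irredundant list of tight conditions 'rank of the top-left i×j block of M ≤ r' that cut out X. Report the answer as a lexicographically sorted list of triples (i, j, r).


Recovering R(i,j) via the rank-extension bound from the 20 conditions:

  R[1]: 0 1 1 1 1 1 1 1 1 1 1
  R[2]: 0 1 1 1 1 1 1 1 2 2 2
  R[3]: 1 2 2 2 2 2 2 2 3 3 3
  R[4]: 1 2 2 2 2 2 2 2 3 4 4
  R[5]: 1 2 2 2 2 2 3 3 4 5 5
  R[6]: 1 2 2 2 2 3 4 4 5 6 6
  R[7]: 1 2 2 2 2 3 4 5 6 7 7
  R[8]: 1 2 2 3 3 4 5 6 7 8 8
  R[9]: 1 2 3 4 4 5 6 7 8 9 9
  R[10]: 1 2 3 4 5 6 7 8 9 10 10
  R[11]: 1 2 3 4 5 6 7 8 9 10 11

so w = (2, 9, 1, 10, 7, 6, 8, 4, 3, 5, 11).

D(w) has 25 cells with 6 SE-corners; essential set:

[(2, 1, 0), (2, 8, 1), (4, 8, 2), (5, 6, 2), (7, 5, 2), (8, 3, 2)]


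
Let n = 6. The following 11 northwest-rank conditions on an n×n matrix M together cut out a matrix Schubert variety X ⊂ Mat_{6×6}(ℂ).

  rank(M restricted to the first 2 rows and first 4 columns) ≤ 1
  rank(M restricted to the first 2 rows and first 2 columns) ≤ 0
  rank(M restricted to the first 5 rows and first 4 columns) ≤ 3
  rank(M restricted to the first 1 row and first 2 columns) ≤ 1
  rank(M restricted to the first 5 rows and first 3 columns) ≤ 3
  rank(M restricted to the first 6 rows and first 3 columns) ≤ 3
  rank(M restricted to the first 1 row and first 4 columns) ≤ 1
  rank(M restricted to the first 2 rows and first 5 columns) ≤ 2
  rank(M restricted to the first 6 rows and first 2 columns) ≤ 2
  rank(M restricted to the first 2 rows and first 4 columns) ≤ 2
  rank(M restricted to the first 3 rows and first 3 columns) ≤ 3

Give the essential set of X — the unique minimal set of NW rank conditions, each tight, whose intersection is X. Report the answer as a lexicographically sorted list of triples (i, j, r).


Computing R[i][j] = min implied NW-rank bound (n=6, 11 conditions):

  0 | 0 | 1 | 1 | 1 | 1
  0 | 0 | 1 | 1 | 2 | 2
  1 | 1 | 2 | 2 | 3 | 3
  1 | 2 | 3 | 3 | 4 | 4
  1 | 2 | 3 | 3 | 4 | 5
  1 | 2 | 3 | 4 | 5 | 6

the unique w with this rank table is (3, 5, 1, 2, 6, 4).

Rothe diagram D(w) (6 cells), 3 SE-corners (essential conditions):

[(2, 2, 0), (2, 4, 1), (5, 4, 3)]


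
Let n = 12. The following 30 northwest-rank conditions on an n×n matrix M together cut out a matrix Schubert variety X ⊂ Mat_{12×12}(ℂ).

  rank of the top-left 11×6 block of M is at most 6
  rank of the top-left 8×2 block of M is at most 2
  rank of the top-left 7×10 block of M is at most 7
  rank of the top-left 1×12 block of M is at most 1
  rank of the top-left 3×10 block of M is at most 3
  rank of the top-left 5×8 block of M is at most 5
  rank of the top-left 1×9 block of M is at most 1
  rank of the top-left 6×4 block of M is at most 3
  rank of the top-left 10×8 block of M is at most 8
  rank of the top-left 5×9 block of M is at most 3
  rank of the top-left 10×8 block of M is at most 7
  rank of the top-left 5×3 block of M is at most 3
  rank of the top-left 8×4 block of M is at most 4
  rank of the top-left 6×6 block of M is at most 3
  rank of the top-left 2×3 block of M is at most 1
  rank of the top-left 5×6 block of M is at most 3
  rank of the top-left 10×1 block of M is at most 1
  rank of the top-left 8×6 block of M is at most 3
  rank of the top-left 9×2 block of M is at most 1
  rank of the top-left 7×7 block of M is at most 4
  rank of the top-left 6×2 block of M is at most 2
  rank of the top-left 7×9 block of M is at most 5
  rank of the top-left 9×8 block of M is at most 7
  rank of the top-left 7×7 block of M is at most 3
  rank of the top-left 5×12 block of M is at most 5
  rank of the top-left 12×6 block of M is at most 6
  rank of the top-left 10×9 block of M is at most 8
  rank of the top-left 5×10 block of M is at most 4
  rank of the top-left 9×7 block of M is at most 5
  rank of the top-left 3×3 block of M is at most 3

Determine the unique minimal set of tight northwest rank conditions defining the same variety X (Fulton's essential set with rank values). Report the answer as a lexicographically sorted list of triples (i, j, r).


Rank table r_w(12×12) implied by the 30 constraints:

  R[1]: 1 | 1 | 1 | 1 | 1 | 1 | 1 | 1 | 1 | 1 | 1 | 1
  R[2]: 1 | 1 | 1 | 2 | 2 | 2 | 2 | 2 | 2 | 2 | 2 | 2
  R[3]: 1 | 1 | 2 | 3 | 3 | 3 | 3 | 3 | 3 | 3 | 3 | 3
  R[4]: 1 | 1 | 2 | 3 | 3 | 3 | 3 | 3 | 3 | 4 | 4 | 4
  R[5]: 1 | 1 | 2 | 3 | 3 | 3 | 3 | 3 | 3 | 4 | 5 | 5
  R[6]: 1 | 1 | 2 | 3 | 3 | 3 | 3 | 4 | 4 | 5 | 6 | 6
  R[7]: 1 | 1 | 2 | 3 | 3 | 3 | 3 | 4 | 5 | 6 | 7 | 7
  R[8]: 1 | 1 | 2 | 3 | 3 | 3 | 4 | 5 | 6 | 7 | 8 | 8
  R[9]: 1 | 1 | 2 | 3 | 4 | 4 | 5 | 6 | 7 | 8 | 9 | 9
  R[10]: 1 | 2 | 3 | 4 | 5 | 5 | 6 | 7 | 8 | 9 | 10 | 10
  R[11]: 1 | 2 | 3 | 4 | 5 | 6 | 7 | 8 | 9 | 10 | 11 | 11
  R[12]: 1 | 2 | 3 | 4 | 5 | 6 | 7 | 8 | 9 | 10 | 11 | 12

the unique w with this rank table is (1, 4, 3, 10, 11, 8, 9, 7, 5, 2, 6, 12).

D(w) has 27 cells with 5 SE-corners; essential set:

[(2, 3, 1), (5, 9, 3), (7, 7, 3), (8, 6, 3), (9, 2, 1)]


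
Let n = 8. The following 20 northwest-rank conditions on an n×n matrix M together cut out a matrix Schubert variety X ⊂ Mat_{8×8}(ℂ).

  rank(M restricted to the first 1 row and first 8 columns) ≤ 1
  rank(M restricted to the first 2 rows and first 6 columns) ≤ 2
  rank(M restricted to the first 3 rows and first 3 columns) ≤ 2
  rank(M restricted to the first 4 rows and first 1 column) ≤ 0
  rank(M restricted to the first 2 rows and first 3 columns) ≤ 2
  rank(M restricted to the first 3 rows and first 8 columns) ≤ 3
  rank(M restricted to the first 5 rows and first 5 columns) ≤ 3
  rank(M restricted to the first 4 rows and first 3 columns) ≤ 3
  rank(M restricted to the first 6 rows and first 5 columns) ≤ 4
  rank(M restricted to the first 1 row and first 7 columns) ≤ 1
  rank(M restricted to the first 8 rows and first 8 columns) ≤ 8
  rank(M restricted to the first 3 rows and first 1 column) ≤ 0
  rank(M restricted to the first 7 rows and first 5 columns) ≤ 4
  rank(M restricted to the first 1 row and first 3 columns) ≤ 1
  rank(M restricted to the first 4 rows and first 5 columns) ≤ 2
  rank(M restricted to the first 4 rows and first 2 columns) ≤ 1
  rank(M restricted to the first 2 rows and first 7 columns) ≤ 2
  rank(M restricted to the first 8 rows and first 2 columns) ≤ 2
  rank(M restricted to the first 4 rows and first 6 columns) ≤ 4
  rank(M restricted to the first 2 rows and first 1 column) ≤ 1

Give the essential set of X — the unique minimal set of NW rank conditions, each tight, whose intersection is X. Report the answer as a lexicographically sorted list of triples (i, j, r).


Computing R[i][j] = min implied NW-rank bound (n=8, 20 conditions):

  row 1: 0, 1, 1, 1, 1, 1, 1, 1
  row 2: 0, 1, 2, 2, 2, 2, 2, 2
  row 3: 0, 1, 2, 2, 2, 3, 3, 3
  row 4: 0, 1, 2, 2, 2, 3, 4, 4
  row 5: 1, 2, 3, 3, 3, 4, 5, 5
  row 6: 1, 2, 3, 4, 4, 5, 6, 6
  row 7: 1, 2, 3, 4, 4, 5, 6, 7
  row 8: 1, 2, 3, 4, 5, 6, 7, 8

hence w(1..8) = (2, 3, 6, 7, 1, 4, 8, 5).

D(w) has 9 cells with 3 SE-corners; essential set:

[(4, 1, 0), (4, 5, 2), (7, 5, 4)]
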